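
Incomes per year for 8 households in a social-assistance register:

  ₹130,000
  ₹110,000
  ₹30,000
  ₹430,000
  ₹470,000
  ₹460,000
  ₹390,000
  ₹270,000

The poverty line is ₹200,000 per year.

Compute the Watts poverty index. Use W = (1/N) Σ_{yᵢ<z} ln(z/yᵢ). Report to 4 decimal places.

0.3657

Below z: ₹30,000, ₹110,000, ₹130,000 (q = 3 of N = 8).
Log shortfalls: ln(200000/30000) = 1.8971; ln(200000/110000) = 0.5978; ln(200000/130000) = 0.4308.
W = 2.925740 / 8 = 0.3657.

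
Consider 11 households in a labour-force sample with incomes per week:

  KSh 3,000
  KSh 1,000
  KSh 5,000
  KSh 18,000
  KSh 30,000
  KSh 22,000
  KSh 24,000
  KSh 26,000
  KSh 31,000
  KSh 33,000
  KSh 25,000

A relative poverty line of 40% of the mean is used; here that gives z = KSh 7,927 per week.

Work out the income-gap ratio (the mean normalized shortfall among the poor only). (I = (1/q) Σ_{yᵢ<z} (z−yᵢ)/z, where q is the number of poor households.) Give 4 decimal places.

Incomes under z: KSh 1,000, KSh 3,000, KSh 5,000 (q = 3 of N = 11).
Relative gaps: 0.8738, 0.6215, 0.3692; sum = 1.864640.
The income-gap ratio divides by q (the poor only): 1.864640 / 3 = 0.6215.

0.6215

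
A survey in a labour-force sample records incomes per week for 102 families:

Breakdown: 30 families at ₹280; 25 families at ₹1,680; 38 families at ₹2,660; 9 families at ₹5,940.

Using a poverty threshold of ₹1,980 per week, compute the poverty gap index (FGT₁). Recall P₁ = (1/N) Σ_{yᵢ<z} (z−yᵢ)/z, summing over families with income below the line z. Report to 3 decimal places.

0.290

Poor units: 30×₹280, 25×₹1,680 (q = 55 of N = 102).
Relative gaps: (1980−280)/1980 = 0.8586 (×30); (1980−1680)/1980 = 0.1515 (×25).
Sum of shortfalls = 29.545455; P₁ averages over all N: 29.545455 / 102 = 0.290.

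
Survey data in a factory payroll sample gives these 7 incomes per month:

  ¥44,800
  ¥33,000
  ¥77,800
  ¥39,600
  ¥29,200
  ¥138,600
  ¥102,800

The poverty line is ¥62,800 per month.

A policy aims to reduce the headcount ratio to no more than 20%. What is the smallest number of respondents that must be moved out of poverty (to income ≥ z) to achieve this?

4 of the 7 respondents are poor, so H = 4/7 = 0.571.
A headcount ratio of at most 20% allows at most ⌊0.20 × 7⌋ = 1 poor respondents.
So at least 4 − 1 = 3 must be lifted.

3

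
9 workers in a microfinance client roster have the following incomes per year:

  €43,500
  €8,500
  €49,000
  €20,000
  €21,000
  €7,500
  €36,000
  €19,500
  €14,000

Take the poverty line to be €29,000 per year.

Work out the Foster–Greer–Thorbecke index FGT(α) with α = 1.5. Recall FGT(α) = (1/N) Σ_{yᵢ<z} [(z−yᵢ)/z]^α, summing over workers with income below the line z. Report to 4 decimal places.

0.2344

Below the line: €7,500, €8,500, €14,000, €19,500, €20,000, €21,000 (q = 6 of N = 9).
Gap ratios (z−y)/z: (29000−7500)/29000 = 0.7414; (29000−8500)/29000 = 0.7069; (29000−14000)/29000 = 0.5172; (29000−19500)/29000 = 0.3276; (29000−20000)/29000 = 0.3103; (29000−21000)/29000 = 0.2759.
Raised to α = 1.5: 0.63835; 0.59434; 0.37200; 0.18749; 0.17289; 0.14489.
Sum = 2.109962; FGT(1.5) = 2.109962 / 9 = 0.2344.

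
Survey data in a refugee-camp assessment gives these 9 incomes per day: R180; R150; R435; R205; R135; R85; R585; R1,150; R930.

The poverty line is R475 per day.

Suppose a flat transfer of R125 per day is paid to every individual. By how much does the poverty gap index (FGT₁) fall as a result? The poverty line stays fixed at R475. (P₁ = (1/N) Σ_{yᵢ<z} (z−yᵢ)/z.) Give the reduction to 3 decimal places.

0.156

Before: below the line — R85, R135, R150, R180, R205, R435; poverty gap index (FGT₁) = 0.38830.
After the R125 transfer: below the line — R210, R260, R275, R305, R330; poverty gap index (FGT₁) = 0.23275.
Reduction = 0.38830 − 0.23275 = 0.156.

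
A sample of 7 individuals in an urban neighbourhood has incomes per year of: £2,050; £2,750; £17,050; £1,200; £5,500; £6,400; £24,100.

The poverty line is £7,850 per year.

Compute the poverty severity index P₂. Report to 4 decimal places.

0.2585

Below z: £1,200, £2,050, £2,750, £5,500, £6,400 (q = 5 of N = 7).
Shortfall ratios: (7850−1200)/7850 = 0.8471; (7850−2050)/7850 = 0.7389; (7850−2750)/7850 = 0.6497; (7850−5500)/7850 = 0.2994; (7850−6400)/7850 = 0.1847.
Squared: 0.7176; 0.5459; 0.4221; 0.0896; 0.0341.
Sum = 1.809363; P₂ = 1.809363 / 7 = 0.2585.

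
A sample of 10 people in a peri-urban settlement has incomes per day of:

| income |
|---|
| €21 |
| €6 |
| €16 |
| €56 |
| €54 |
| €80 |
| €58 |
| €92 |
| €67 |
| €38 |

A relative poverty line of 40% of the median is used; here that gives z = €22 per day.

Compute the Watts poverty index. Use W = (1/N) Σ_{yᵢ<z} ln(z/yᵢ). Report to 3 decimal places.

Poor units: €6, €16, €21 (q = 3 of N = 10).
Log gaps: ln(22/6) = 1.2993; ln(22/16) = 0.3185; ln(22/21) = 0.0465.
W = 1.664257 / 10 = 0.166.

0.166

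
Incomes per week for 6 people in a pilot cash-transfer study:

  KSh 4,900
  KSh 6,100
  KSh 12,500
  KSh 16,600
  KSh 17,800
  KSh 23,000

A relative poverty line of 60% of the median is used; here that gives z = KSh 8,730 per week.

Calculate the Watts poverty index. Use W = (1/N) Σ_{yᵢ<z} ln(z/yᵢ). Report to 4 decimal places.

0.1560

Incomes under z: KSh 4,900, KSh 6,100 (q = 2 of N = 6).
ln(z/y) terms: ln(8730/4900) = 0.5775; ln(8730/6100) = 0.3585.
W = 0.936007 / 6 = 0.1560.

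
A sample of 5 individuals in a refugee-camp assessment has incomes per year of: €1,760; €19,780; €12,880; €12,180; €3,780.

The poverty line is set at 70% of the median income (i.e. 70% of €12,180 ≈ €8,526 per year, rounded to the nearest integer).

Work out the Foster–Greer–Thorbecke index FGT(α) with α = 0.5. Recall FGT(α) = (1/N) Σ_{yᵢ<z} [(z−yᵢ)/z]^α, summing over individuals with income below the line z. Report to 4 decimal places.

Below the line: €1,760, €3,780 (q = 2 of N = 5).
Shortfall ratios: (8526−1760)/8526 = 0.7936; (8526−3780)/8526 = 0.5567.
Raised to α = 0.5: 0.89083; 0.74609.
Sum = 1.636917; FGT(0.5) = 1.636917 / 5 = 0.3274.

0.3274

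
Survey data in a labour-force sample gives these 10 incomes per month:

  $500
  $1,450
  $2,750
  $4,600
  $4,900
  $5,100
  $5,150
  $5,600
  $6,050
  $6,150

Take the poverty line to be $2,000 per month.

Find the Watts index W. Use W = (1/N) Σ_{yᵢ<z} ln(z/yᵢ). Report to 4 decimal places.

Below the line: $500, $1,450 (q = 2 of N = 10).
ln(z/y) terms: ln(2000/500) = 1.3863; ln(2000/1450) = 0.3216.
W = 1.707878 / 10 = 0.1708.

0.1708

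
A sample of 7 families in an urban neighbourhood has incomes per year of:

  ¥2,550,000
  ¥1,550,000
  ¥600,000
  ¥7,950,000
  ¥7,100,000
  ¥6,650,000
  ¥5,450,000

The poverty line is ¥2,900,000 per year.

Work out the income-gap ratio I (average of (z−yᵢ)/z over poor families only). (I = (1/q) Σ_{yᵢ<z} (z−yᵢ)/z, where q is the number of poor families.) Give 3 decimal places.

Below z: ¥600,000, ¥1,550,000, ¥2,550,000 (q = 3 of N = 7).
Relative gaps: 0.7931, 0.4655, 0.1207; sum = 1.379310.
The income-gap ratio divides by q (the poor only): 1.379310 / 3 = 0.460.

0.460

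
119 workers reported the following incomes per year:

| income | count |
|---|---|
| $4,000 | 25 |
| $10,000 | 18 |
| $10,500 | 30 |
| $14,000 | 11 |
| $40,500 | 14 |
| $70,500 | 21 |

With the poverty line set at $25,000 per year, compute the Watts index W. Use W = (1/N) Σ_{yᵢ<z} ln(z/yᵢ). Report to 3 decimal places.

0.796

Below z: 25×$4,000, 18×$10,000, 30×$10,500, 11×$14,000 (q = 84 of N = 119).
Log shortfalls: ln(25000/4000) = 1.8326 (×25); ln(25000/10000) = 0.9163 (×18); ln(25000/10500) = 0.8675 (×30); ln(25000/14000) = 0.5798 (×11).
W = 94.710790 / 119 = 0.796.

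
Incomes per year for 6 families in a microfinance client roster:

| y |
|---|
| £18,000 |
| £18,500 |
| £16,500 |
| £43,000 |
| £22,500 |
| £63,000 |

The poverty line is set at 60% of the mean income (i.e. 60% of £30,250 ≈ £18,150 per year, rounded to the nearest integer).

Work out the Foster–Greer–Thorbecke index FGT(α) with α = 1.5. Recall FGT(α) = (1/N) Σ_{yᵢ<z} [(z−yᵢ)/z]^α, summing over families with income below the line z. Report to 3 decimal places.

0.005

Poor units: £16,500, £18,000 (q = 2 of N = 6).
Shortfall ratios: (18150−16500)/18150 = 0.0909; (18150−18000)/18150 = 0.0083.
Raised to α = 1.5: 0.02741; 0.00075.
Sum = 0.028161; FGT(1.5) = 0.028161 / 6 = 0.005.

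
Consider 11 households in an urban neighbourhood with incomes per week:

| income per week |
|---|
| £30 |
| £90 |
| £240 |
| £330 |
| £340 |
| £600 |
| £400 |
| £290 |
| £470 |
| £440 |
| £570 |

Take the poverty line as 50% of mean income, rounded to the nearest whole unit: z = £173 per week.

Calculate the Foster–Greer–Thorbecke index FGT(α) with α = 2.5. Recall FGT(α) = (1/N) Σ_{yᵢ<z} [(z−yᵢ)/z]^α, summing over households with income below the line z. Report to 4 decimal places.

0.0710

Below the line: £30, £90 (q = 2 of N = 11).
Relative gaps: (173−30)/173 = 0.8266; (173−90)/173 = 0.4798.
Raised to α = 2.5: 0.62119; 0.15943.
Sum = 0.780624; FGT(2.5) = 0.780624 / 11 = 0.0710.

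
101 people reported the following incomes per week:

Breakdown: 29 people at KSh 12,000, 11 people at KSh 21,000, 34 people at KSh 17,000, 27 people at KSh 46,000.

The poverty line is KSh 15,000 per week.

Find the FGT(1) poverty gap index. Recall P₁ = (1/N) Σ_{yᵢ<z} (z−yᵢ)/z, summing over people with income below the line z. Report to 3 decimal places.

Incomes under z: 29×KSh 12,000 (q = 29 of N = 101).
Gap ratios (z−y)/z: (15000−12000)/15000 = 0.2000 (×29).
Sum of shortfalls = 5.800000; P₁ averages over all N: 5.800000 / 101 = 0.057.

0.057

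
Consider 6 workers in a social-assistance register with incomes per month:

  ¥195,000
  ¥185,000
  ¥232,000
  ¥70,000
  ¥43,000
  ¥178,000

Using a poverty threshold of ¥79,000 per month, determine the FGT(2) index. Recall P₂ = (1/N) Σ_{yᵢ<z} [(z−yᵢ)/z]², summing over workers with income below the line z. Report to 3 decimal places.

Below z: ¥43,000, ¥70,000 (q = 2 of N = 6).
Relative gaps: (79000−43000)/79000 = 0.4557; (79000−70000)/79000 = 0.1139.
Squared: 0.2077; 0.0130.
Sum = 0.220638; P₂ = 0.220638 / 6 = 0.037.

0.037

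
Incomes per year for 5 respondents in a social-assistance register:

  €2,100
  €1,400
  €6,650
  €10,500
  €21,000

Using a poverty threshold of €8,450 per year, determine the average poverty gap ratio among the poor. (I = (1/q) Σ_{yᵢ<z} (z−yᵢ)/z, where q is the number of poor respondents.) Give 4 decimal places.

Below the line: €1,400, €2,100, €6,650 (q = 3 of N = 5).
Relative gaps: 0.8343, 0.7515, 0.2130; sum = 1.798817.
I averages over the q = 3 poor units only: 1.798817 / 3 = 0.5996.

0.5996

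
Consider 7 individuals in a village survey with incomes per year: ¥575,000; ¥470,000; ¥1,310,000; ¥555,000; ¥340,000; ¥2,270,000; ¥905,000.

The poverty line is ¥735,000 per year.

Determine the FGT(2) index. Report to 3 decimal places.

0.075

Incomes under z: ¥340,000, ¥470,000, ¥555,000, ¥575,000 (q = 4 of N = 7).
Normalized shortfalls: (735000−340000)/735000 = 0.5374; (735000−470000)/735000 = 0.3605; (735000−555000)/735000 = 0.2449; (735000−575000)/735000 = 0.2177.
Squared: 0.2888; 0.1300; 0.0600; 0.0474.
Sum = 0.526170; P₂ = 0.526170 / 7 = 0.075.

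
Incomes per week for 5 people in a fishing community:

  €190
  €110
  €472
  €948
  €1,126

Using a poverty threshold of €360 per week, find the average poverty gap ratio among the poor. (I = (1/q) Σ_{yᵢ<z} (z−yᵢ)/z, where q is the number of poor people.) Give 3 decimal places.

0.583

Below the line: €110, €190 (q = 2 of N = 5).
Shortfall ratios (z−y)/z: 0.6944, 0.4722; sum = 1.166667.
I averages over the q = 2 poor units only: 1.166667 / 2 = 0.583.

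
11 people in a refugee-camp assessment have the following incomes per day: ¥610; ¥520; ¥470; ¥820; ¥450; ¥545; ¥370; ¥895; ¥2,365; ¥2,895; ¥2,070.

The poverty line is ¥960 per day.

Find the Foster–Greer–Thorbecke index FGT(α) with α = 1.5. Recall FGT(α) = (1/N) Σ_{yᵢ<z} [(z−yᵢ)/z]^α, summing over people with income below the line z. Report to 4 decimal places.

Incomes under z: ¥370, ¥450, ¥470, ¥520, ¥545, ¥610, ¥820, ¥895 (q = 8 of N = 11).
Shortfall ratios: (960−370)/960 = 0.6146; (960−450)/960 = 0.5312; (960−470)/960 = 0.5104; (960−520)/960 = 0.4583; (960−545)/960 = 0.4323; (960−610)/960 = 0.3646; (960−820)/960 = 0.1458; (960−895)/960 = 0.0677.
Raised to α = 1.5: 0.48180; 0.38721; 0.36466; 0.31029; 0.28423; 0.22014; 0.05569; 0.01762.
Sum = 2.121643; FGT(1.5) = 2.121643 / 11 = 0.1929.

0.1929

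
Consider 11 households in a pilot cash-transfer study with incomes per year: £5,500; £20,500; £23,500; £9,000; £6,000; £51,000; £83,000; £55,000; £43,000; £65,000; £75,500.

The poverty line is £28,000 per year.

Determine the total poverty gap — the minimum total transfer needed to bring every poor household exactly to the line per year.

Below the line: £5,500, £6,000, £9,000, £20,500, £23,500 (q = 5 of N = 11).
Individual gaps: 28000−5500 = 22500; 28000−6000 = 22000; 28000−9000 = 19000; 28000−20500 = 7500; 28000−23500 = 4500.
Aggregate gap = £75,500.

£75,500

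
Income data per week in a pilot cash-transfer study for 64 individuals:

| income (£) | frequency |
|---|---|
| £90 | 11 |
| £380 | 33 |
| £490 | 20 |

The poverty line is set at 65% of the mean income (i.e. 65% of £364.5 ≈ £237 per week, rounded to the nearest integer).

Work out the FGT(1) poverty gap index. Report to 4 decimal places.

0.1066

Poor units: 11×£90 (q = 11 of N = 64).
Gap ratios (z−y)/z: (237−90)/237 = 0.6203 (×11).
Σ = 6.822785. Dividing by the full population N = 64 gives P₁ = 0.1066.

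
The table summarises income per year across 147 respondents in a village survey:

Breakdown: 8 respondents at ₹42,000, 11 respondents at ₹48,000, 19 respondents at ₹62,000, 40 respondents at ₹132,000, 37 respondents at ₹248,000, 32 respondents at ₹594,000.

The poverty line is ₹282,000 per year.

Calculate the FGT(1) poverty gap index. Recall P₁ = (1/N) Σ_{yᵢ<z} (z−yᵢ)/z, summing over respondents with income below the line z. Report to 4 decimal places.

0.3843

Below z: 8×₹42,000, 11×₹48,000, 19×₹62,000, 40×₹132,000, 37×₹248,000 (q = 115 of N = 147).
Gap ratios (z−y)/z: (282000−42000)/282000 = 0.8511 (×8); (282000−48000)/282000 = 0.8298 (×11); (282000−62000)/282000 = 0.7801 (×19); (282000−132000)/282000 = 0.5319 (×40); (282000−248000)/282000 = 0.1206 (×37).
Sum of shortfalls = 56.496454; P₁ averages over all N: 56.496454 / 147 = 0.3843.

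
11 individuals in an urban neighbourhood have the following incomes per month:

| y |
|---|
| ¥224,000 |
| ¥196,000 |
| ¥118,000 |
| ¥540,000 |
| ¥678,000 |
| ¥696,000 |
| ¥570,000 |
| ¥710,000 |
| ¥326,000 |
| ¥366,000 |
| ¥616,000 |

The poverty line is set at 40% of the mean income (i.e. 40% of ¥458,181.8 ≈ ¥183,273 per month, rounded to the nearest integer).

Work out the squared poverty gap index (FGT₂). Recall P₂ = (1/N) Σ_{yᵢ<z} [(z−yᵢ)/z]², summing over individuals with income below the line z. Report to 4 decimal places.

Below the line: ¥118,000 (q = 1 of N = 11).
Relative gaps: (183273−118000)/183273 = 0.3562.
Squared: 0.1268.
Sum = 0.126844; P₂ = 0.126844 / 11 = 0.0115.

0.0115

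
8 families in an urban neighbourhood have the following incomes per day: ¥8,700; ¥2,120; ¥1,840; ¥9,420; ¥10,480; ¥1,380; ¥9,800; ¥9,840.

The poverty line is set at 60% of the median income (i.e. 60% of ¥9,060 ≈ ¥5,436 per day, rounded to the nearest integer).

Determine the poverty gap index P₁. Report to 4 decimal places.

Incomes under z: ¥1,380, ¥1,840, ¥2,120 (q = 3 of N = 8).
Relative gaps: (5436−1380)/5436 = 0.7461; (5436−1840)/5436 = 0.6615; (5436−2120)/5436 = 0.6100.
Sum of shortfalls = 2.017660; P₁ averages over all N: 2.017660 / 8 = 0.2522.

0.2522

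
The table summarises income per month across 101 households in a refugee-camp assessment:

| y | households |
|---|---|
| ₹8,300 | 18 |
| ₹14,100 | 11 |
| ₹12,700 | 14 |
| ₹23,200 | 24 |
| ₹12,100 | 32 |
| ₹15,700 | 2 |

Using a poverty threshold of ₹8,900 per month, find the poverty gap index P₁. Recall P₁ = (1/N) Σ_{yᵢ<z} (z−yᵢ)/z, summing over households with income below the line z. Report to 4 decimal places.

0.0120

Incomes under z: 18×₹8,300 (q = 18 of N = 101).
Shortfall ratios: (8900−8300)/8900 = 0.0674 (×18).
Sum of shortfalls = 1.213483; P₁ averages over all N: 1.213483 / 101 = 0.0120.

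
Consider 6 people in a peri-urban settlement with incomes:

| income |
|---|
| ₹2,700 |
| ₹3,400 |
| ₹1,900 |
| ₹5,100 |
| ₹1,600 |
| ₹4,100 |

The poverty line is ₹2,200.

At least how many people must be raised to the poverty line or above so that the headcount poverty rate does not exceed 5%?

2

2 of the 6 people are poor, so H = 2/6 = 0.333.
A headcount ratio of at most 5% allows at most ⌊0.05 × 6⌋ = 0 poor people.
So at least 2 − 0 = 2 must be lifted.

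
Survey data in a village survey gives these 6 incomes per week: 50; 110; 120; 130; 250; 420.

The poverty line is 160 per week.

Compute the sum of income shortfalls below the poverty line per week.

Below the line: 50, 110, 120, 130 (q = 4 of N = 6).
Individual gaps: 160−50 = 110; 160−110 = 50; 160−120 = 40; 160−130 = 30.
Aggregate gap = 230.

230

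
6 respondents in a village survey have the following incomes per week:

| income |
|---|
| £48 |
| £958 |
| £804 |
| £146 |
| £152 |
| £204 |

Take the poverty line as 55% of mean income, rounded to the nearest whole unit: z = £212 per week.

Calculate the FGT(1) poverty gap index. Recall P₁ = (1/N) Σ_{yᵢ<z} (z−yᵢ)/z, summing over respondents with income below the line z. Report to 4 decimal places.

0.2343

Poor units: £48, £146, £152, £204 (q = 4 of N = 6).
Relative gaps: (212−48)/212 = 0.7736; (212−146)/212 = 0.3113; (212−152)/212 = 0.2830; (212−204)/212 = 0.0377.
Sum of shortfalls = 1.405660; P₁ averages over all N: 1.405660 / 6 = 0.2343.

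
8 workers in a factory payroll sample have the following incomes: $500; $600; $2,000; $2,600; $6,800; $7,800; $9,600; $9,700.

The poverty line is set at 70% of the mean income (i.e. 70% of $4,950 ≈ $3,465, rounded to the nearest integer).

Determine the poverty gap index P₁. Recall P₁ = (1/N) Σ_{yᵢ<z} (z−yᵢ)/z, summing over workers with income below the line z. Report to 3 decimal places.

Below z: $500, $600, $2,000, $2,600 (q = 4 of N = 8).
Gap ratios (z−y)/z: (3465−500)/3465 = 0.8557; (3465−600)/3465 = 0.8268; (3465−2000)/3465 = 0.4228; (3465−2600)/3465 = 0.2496.
Σ = 2.354978. Dividing by the full population N = 8 gives P₁ = 0.294.

0.294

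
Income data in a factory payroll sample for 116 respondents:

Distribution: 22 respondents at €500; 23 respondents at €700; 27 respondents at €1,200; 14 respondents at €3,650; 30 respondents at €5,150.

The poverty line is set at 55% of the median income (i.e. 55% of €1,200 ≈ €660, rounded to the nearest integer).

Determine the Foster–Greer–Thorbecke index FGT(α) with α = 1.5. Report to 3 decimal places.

0.023

Incomes under z: 22×€500 (q = 22 of N = 116).
Shortfall ratios: (660−500)/660 = 0.2424 (×22).
Raised to α = 1.5: 0.11936 (×22).
Sum = 2.625952; FGT(1.5) = 2.625952 / 116 = 0.023.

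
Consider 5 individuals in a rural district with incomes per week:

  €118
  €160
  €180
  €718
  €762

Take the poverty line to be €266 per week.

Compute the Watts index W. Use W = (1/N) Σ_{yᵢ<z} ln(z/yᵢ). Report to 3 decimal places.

Incomes under z: €118, €160, €180 (q = 3 of N = 5).
Log shortfalls: ln(266/118) = 0.8128; ln(266/160) = 0.5083; ln(266/180) = 0.3905.
W = 1.711674 / 5 = 0.342.

0.342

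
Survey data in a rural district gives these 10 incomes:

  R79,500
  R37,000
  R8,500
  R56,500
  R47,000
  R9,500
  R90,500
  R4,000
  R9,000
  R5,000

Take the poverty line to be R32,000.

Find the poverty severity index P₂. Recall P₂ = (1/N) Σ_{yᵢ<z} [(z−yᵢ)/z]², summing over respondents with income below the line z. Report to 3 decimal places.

0.303

Below z: R4,000, R5,000, R8,500, R9,000, R9,500 (q = 5 of N = 10).
Shortfall ratios: (32000−4000)/32000 = 0.8750; (32000−5000)/32000 = 0.8438; (32000−8500)/32000 = 0.7344; (32000−9000)/32000 = 0.7188; (32000−9500)/32000 = 0.7031.
Squared: 0.7656; 0.7119; 0.5393; 0.5166; 0.4944.
Sum = 3.027832; P₂ = 3.027832 / 10 = 0.303.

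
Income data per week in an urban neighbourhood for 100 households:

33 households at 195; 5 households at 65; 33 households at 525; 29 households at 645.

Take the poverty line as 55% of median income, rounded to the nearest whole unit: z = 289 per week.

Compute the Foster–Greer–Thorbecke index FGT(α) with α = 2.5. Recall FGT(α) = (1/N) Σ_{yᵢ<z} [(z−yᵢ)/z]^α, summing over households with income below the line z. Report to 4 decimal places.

Below the line: 5×65, 33×195 (q = 38 of N = 100).
Gap ratios (z−y)/z: (289−65)/289 = 0.7751 (×5); (289−195)/289 = 0.3253 (×33).
Raised to α = 2.5: 0.52890 (×5); 0.06034 (×33).
Sum = 4.635593; FGT(2.5) = 4.635593 / 100 = 0.0464.

0.0464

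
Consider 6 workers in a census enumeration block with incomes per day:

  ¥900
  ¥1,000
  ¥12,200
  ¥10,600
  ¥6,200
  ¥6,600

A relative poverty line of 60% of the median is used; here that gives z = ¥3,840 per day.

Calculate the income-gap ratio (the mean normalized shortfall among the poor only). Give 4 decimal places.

Poor units: ¥900, ¥1,000 (q = 2 of N = 6).
Relative gaps: 0.7656, 0.7396; sum = 1.505208.
The income-gap ratio divides by q (the poor only): 1.505208 / 2 = 0.7526.

0.7526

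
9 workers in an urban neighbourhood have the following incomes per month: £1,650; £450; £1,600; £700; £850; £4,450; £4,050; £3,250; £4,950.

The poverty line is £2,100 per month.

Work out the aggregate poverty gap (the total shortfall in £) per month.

Below z: £450, £700, £850, £1,600, £1,650 (q = 5 of N = 9).
Individual gaps: 2100−450 = 1650; 2100−700 = 1400; 2100−850 = 1250; 2100−1600 = 500; 2100−1650 = 450.
Aggregate gap = £5,250.

£5,250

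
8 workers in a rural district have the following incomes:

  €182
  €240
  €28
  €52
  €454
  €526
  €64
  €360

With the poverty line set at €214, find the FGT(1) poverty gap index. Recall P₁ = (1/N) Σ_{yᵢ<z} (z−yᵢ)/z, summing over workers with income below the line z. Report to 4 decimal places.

Incomes under z: €28, €52, €64, €182 (q = 4 of N = 8).
Shortfall ratios: (214−28)/214 = 0.8692; (214−52)/214 = 0.7570; (214−64)/214 = 0.7009; (214−182)/214 = 0.1495.
Σ = 2.476636. Dividing by the full population N = 8 gives P₁ = 0.3096.

0.3096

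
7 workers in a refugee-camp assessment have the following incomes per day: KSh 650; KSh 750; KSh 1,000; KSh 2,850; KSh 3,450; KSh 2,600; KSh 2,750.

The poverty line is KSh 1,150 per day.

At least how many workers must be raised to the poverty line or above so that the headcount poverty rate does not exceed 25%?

Currently q = 3 of N = 7 are below the line (H = 0.429).
A headcount ratio of at most 25% allows at most ⌊0.25 × 7⌋ = 1 poor workers.
So at least 3 − 1 = 2 must be lifted.

2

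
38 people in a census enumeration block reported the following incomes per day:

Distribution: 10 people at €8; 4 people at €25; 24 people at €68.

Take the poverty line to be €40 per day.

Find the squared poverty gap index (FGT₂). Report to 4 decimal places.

0.1832

Incomes under z: 10×€8, 4×€25 (q = 14 of N = 38).
Shortfall ratios: (40−8)/40 = 0.8000 (×10); (40−25)/40 = 0.3750 (×4).
Squared: 0.6400 (×10); 0.1406 (×4).
Sum = 6.962500; P₂ = 6.962500 / 38 = 0.1832.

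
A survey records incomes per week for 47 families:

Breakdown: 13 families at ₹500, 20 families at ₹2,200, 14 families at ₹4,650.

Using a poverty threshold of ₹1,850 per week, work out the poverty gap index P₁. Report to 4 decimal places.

Below z: 13×₹500 (q = 13 of N = 47).
Normalized shortfalls: (1850−500)/1850 = 0.7297 (×13).
Σ = 9.486486. Dividing by the full population N = 47 gives P₁ = 0.2018.

0.2018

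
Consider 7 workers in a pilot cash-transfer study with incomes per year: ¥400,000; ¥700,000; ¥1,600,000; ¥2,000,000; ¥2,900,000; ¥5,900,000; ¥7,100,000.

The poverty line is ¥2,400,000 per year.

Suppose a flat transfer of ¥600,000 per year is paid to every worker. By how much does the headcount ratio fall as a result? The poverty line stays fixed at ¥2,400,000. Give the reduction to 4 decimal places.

0.1429

Before: below the line — ¥400,000, ¥700,000, ¥1,600,000, ¥2,000,000; headcount ratio = 0.571429.
After the ¥600,000 transfer: below the line — ¥1,000,000, ¥1,300,000, ¥2,200,000; headcount ratio = 0.428571.
Reduction = 0.571429 − 0.428571 = 0.1429.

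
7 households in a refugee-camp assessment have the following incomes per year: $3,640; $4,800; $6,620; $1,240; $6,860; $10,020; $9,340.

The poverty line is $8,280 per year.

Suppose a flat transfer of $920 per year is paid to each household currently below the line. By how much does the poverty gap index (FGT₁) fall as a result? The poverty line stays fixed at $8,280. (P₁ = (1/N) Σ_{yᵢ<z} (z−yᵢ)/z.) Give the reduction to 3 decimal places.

Before: below the line — $1,240, $3,640, $4,800, $6,620, $6,860; poverty gap index (FGT₁) = 0.31470.
After the $920 transfer: below the line — $2,160, $4,560, $5,720, $7,540, $7,780; poverty gap index (FGT₁) = 0.23533.
Reduction = 0.31470 − 0.23533 = 0.079.

0.079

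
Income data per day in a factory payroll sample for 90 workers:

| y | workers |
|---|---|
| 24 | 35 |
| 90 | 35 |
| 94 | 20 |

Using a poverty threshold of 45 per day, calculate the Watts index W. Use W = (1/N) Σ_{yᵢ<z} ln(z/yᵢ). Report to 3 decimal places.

Incomes under z: 35×24 (q = 35 of N = 90).
Log gaps: ln(45/24) = 0.6286 (×35).
W = 22.001303 / 90 = 0.244.

0.244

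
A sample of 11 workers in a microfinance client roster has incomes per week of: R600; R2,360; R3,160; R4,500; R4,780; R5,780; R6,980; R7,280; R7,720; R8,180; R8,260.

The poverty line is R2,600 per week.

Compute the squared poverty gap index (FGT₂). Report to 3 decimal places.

Below z: R600, R2,360 (q = 2 of N = 11).
Relative gaps: (2600−600)/2600 = 0.7692; (2600−2360)/2600 = 0.0923.
Squared: 0.5917; 0.0085.
Sum = 0.600237; P₂ = 0.600237 / 11 = 0.055.

0.055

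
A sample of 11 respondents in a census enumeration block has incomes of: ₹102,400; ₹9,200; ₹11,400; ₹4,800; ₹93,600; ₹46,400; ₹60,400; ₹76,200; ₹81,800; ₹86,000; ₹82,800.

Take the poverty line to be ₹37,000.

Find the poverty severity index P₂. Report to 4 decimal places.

0.1637

Below z: ₹4,800, ₹9,200, ₹11,400 (q = 3 of N = 11).
Relative gaps: (37000−4800)/37000 = 0.8703; (37000−9200)/37000 = 0.7514; (37000−11400)/37000 = 0.6919.
Squared: 0.7574; 0.5645; 0.4787.
Sum = 1.800614; P₂ = 1.800614 / 11 = 0.1637.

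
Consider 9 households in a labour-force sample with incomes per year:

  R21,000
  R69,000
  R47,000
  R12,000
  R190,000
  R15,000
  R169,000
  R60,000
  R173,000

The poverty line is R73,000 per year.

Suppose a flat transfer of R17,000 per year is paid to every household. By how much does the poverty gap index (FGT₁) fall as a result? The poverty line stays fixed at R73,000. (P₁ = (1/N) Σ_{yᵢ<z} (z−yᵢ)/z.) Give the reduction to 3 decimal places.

0.129

Before: below the line — R12,000, R15,000, R21,000, R47,000, R60,000, R69,000; poverty gap index (FGT₁) = 0.32572.
After the R17,000 transfer: below the line — R29,000, R32,000, R38,000, R64,000; poverty gap index (FGT₁) = 0.19635.
Reduction = 0.32572 − 0.19635 = 0.129.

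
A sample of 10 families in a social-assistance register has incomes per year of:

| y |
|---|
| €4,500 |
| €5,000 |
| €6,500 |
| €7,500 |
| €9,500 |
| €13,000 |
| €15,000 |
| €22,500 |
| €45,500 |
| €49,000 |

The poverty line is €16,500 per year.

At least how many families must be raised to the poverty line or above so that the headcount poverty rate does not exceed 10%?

6

Currently q = 7 of N = 10 are below the line (H = 0.700).
A headcount ratio of at most 10% allows at most ⌊0.10 × 10⌋ = 1 poor families.
So at least 7 − 1 = 6 must be lifted.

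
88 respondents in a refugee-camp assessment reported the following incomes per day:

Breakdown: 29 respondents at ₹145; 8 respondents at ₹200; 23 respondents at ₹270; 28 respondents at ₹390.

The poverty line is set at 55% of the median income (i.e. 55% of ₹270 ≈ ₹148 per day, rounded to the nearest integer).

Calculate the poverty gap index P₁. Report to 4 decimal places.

Below the line: 29×₹145 (q = 29 of N = 88).
Relative gaps: (148−145)/148 = 0.0203 (×29).
Sum of shortfalls = 0.587838; P₁ averages over all N: 0.587838 / 88 = 0.0067.

0.0067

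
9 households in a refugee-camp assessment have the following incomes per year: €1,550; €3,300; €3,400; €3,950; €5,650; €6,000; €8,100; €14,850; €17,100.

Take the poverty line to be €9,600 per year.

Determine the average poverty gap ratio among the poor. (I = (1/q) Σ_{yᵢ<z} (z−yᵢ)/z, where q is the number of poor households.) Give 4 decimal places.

0.5246

Below the line: €1,550, €3,300, €3,400, €3,950, €5,650, €6,000, €8,100 (q = 7 of N = 9).
Relative gaps: 0.8385, 0.6562, 0.6458, 0.5885, 0.4115, 0.3750, 0.1562; sum = 3.671875.
The income-gap ratio divides by q (the poor only): 3.671875 / 7 = 0.5246.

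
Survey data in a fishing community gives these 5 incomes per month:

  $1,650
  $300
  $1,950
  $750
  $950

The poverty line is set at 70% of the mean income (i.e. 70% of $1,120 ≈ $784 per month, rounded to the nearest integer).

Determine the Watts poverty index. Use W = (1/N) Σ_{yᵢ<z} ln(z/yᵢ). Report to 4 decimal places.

Below z: $300, $750 (q = 2 of N = 5).
ln(z/y) terms: ln(784/300) = 0.9606; ln(784/750) = 0.0443.
W = 1.004962 / 5 = 0.2010.

0.2010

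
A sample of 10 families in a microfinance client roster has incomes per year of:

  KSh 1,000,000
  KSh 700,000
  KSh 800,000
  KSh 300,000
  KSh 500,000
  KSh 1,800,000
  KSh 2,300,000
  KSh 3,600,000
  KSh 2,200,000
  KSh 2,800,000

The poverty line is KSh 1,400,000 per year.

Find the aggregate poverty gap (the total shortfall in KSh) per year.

KSh 3,700,000

Poor units: KSh 300,000, KSh 500,000, KSh 700,000, KSh 800,000, KSh 1,000,000 (q = 5 of N = 10).
Individual gaps: 1400000−300000 = 1100000; 1400000−500000 = 900000; 1400000−700000 = 700000; 1400000−800000 = 600000; 1400000−1000000 = 400000.
Aggregate gap = KSh 3,700,000.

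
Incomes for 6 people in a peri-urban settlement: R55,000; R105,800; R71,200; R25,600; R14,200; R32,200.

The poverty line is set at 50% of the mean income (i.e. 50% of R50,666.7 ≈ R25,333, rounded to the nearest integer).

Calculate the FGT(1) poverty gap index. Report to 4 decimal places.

0.0732

Below z: R14,200 (q = 1 of N = 6).
Normalized shortfalls: (25333−14200)/25333 = 0.4395.
Σ = 0.439466. Dividing by the full population N = 6 gives P₁ = 0.0732.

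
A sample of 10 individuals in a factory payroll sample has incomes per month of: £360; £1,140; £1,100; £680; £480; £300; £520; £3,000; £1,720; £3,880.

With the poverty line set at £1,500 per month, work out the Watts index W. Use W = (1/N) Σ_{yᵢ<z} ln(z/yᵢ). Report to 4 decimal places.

Below the line: £300, £360, £480, £520, £680, £1,100, £1,140 (q = 7 of N = 10).
Log gaps: ln(1500/300) = 1.6094; ln(1500/360) = 1.4271; ln(1500/480) = 1.1394; ln(1500/520) = 1.0594; ln(1500/680) = 0.7911; ln(1500/1100) = 0.3102; ln(1500/1140) = 0.2744.
W = 6.611099 / 10 = 0.6611.

0.6611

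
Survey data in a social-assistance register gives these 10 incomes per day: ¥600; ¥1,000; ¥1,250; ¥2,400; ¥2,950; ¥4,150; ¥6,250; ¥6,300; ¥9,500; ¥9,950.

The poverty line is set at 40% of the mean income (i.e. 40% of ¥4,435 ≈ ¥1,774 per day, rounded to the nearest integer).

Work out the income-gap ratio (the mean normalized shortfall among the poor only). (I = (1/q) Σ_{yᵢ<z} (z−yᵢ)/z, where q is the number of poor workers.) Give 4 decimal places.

Below the line: ¥600, ¥1,000, ¥1,250 (q = 3 of N = 10).
Shortfall ratios (z−y)/z: 0.6618, 0.4363, 0.2954; sum = 1.393461.
I averages over the q = 3 poor units only: 1.393461 / 3 = 0.4645.

0.4645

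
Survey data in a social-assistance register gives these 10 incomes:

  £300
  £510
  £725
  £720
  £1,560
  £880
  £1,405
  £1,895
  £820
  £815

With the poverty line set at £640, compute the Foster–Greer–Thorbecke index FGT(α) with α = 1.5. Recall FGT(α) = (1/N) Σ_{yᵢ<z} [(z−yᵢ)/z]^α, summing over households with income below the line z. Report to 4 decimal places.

0.0479

Poor units: £300, £510 (q = 2 of N = 10).
Shortfall ratios: (640−300)/640 = 0.5312; (640−510)/640 = 0.2031.
Raised to α = 1.5: 0.38721; 0.09155.
Sum = 0.478759; FGT(1.5) = 0.478759 / 10 = 0.0479.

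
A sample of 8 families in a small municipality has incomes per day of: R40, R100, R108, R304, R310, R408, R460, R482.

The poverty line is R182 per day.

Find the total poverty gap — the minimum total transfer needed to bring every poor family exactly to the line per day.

R298

Incomes under z: R40, R100, R108 (q = 3 of N = 8).
Individual gaps: 182−40 = 142; 182−100 = 82; 182−108 = 74.
Aggregate gap = R298.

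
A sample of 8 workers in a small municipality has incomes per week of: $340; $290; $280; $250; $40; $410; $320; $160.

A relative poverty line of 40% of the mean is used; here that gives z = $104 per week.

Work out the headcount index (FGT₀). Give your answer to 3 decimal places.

1 of the 8 workers have income below $104.
H = 1/8 = 0.125.

0.125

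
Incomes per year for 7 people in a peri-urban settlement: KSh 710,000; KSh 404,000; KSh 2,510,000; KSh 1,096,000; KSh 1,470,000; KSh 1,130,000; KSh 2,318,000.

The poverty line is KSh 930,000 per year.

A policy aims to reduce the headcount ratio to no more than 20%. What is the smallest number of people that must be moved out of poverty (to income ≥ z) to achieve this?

Currently q = 2 of N = 7 are below the line (H = 0.286).
A headcount ratio of at most 20% allows at most ⌊0.20 × 7⌋ = 1 poor people.
So at least 2 − 1 = 1 must be lifted.

1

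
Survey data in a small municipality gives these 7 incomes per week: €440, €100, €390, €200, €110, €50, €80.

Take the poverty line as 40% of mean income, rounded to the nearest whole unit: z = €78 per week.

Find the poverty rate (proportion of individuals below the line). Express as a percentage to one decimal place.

14.3%

1 of the 7 individuals have income below €78.
H = 1/7 = 14.3%.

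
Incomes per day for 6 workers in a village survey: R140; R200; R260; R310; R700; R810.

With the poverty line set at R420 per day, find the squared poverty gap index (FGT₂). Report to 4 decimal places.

Incomes under z: R140, R200, R260, R310 (q = 4 of N = 6).
Shortfall ratios: (420−140)/420 = 0.6667; (420−200)/420 = 0.5238; (420−260)/420 = 0.3810; (420−310)/420 = 0.2619.
Squared: 0.4444; 0.2744; 0.1451; 0.0686.
Sum = 0.932540; P₂ = 0.932540 / 6 = 0.1554.

0.1554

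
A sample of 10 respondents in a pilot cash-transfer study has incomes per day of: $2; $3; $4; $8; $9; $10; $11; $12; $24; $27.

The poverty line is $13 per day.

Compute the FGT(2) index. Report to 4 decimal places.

0.2112

Below the line: $2, $3, $4, $8, $9, $10, $11, $12 (q = 8 of N = 10).
Shortfall ratios: (13−2)/13 = 0.8462; (13−3)/13 = 0.7692; (13−4)/13 = 0.6923; (13−8)/13 = 0.3846; (13−9)/13 = 0.3077; (13−10)/13 = 0.2308; (13−11)/13 = 0.1538; (13−12)/13 = 0.0769.
Squared: 0.7160; 0.5917; 0.4793; 0.1479; 0.0947; 0.0533; 0.0237; 0.0059.
Sum = 2.112426; P₂ = 2.112426 / 10 = 0.2112.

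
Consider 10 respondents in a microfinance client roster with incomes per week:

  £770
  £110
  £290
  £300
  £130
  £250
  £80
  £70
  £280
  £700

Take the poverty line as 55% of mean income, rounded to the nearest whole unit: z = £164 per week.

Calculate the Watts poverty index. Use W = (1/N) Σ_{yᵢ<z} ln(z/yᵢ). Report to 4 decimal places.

0.2201

Poor units: £70, £80, £110, £130 (q = 4 of N = 10).
Log shortfalls: ln(164/70) = 0.8514; ln(164/80) = 0.7178; ln(164/110) = 0.3994; ln(164/130) = 0.2323.
W = 2.200929 / 10 = 0.2201.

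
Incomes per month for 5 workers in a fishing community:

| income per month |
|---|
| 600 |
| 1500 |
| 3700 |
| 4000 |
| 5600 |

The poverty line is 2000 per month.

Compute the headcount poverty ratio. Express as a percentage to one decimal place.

2 of the 5 workers have income below 2000.
H = 2/5 = 40.0%.

40.0%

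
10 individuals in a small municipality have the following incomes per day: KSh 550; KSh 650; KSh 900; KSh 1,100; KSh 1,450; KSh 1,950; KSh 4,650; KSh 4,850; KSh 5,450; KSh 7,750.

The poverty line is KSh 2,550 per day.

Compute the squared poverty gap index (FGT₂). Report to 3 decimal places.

0.215

Incomes under z: KSh 550, KSh 650, KSh 900, KSh 1,100, KSh 1,450, KSh 1,950 (q = 6 of N = 10).
Normalized shortfalls: (2550−550)/2550 = 0.7843; (2550−650)/2550 = 0.7451; (2550−900)/2550 = 0.6471; (2550−1100)/2550 = 0.5686; (2550−1450)/2550 = 0.4314; (2550−1950)/2550 = 0.2353.
Squared: 0.6151; 0.5552; 0.4187; 0.3233; 0.1861; 0.0554.
Sum = 2.153787; P₂ = 2.153787 / 10 = 0.215.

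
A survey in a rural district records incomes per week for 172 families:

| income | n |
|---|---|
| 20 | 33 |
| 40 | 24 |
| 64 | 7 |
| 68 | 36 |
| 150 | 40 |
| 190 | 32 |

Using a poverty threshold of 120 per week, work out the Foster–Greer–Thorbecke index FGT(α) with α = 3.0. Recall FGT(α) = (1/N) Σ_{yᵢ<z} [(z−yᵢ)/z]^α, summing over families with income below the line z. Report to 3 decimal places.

0.174

Below the line: 33×20, 24×40, 7×64, 36×68 (q = 100 of N = 172).
Relative gaps: (120−20)/120 = 0.8333 (×33); (120−40)/120 = 0.6667 (×24); (120−64)/120 = 0.4667 (×7); (120−68)/120 = 0.4333 (×36).
Raised to α = 3.0: 0.57870 (×33); 0.29630 (×24); 0.10163 (×7); 0.08137 (×36).
Sum = 29.849074; FGT(3.0) = 29.849074 / 172 = 0.174.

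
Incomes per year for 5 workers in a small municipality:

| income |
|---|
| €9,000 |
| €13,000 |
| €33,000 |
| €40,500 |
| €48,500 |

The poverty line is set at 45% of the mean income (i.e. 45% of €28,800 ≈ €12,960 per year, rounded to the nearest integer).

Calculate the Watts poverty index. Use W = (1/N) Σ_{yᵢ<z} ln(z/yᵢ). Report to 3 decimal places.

Below the line: €9,000 (q = 1 of N = 5).
Log gaps: ln(12960/9000) = 0.3646.
W = 0.364643 / 5 = 0.073.

0.073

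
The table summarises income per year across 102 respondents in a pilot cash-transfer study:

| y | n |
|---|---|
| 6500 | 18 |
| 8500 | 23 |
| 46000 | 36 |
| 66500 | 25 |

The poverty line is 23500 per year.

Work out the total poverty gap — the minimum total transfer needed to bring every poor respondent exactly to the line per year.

651000

Below the line: 18×6500, 23×8500 (q = 41 of N = 102).
Individual gaps: 18×(23500−6500) = 306000; 23×(23500−8500) = 345000.
Aggregate gap = 651000.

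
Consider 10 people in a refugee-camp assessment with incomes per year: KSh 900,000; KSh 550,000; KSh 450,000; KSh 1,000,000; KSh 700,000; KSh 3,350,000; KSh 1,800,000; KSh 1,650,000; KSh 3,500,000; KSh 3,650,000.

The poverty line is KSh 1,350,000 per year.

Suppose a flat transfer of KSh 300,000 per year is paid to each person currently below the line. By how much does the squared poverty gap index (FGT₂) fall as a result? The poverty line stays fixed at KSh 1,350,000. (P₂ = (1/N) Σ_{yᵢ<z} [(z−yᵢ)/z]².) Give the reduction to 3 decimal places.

0.079

Before: below the line — KSh 450,000, KSh 550,000, KSh 700,000, KSh 900,000, KSh 1,000,000; squared poverty gap index (FGT₂) = 0.12058.
After the KSh 300,000 transfer: below the line — KSh 750,000, KSh 850,000, KSh 1,000,000, KSh 1,200,000, KSh 1,300,000; squared poverty gap index (FGT₂) = 0.04156.
Reduction = 0.12058 − 0.04156 = 0.079.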